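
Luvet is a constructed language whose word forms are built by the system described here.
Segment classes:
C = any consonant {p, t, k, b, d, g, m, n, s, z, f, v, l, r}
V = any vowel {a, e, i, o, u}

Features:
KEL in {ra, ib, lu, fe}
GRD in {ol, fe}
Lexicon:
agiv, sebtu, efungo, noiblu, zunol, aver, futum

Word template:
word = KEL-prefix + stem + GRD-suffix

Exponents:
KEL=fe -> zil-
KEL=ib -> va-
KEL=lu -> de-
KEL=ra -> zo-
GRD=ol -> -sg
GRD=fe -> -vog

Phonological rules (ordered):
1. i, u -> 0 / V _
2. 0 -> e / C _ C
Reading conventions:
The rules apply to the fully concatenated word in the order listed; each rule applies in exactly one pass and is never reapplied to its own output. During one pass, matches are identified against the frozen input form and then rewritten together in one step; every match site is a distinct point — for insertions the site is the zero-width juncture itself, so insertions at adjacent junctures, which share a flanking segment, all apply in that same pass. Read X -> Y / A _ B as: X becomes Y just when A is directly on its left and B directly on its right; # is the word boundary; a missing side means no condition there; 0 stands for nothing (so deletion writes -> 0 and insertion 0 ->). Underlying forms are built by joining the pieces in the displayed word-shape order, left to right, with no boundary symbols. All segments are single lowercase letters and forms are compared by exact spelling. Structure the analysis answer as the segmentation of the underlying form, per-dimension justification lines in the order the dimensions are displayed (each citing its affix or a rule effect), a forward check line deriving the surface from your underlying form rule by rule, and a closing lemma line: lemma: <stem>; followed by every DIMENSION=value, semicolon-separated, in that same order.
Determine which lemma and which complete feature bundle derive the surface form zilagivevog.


underlying: zil-agiv-vog
KEL=fe - signalled by the affix zil-
GRD=fe - signalled by the affix -vog
check: zilagivvog -> zilagivvog -> zilagivevog
lemma: agiv; KEL=fe; GRD=fe


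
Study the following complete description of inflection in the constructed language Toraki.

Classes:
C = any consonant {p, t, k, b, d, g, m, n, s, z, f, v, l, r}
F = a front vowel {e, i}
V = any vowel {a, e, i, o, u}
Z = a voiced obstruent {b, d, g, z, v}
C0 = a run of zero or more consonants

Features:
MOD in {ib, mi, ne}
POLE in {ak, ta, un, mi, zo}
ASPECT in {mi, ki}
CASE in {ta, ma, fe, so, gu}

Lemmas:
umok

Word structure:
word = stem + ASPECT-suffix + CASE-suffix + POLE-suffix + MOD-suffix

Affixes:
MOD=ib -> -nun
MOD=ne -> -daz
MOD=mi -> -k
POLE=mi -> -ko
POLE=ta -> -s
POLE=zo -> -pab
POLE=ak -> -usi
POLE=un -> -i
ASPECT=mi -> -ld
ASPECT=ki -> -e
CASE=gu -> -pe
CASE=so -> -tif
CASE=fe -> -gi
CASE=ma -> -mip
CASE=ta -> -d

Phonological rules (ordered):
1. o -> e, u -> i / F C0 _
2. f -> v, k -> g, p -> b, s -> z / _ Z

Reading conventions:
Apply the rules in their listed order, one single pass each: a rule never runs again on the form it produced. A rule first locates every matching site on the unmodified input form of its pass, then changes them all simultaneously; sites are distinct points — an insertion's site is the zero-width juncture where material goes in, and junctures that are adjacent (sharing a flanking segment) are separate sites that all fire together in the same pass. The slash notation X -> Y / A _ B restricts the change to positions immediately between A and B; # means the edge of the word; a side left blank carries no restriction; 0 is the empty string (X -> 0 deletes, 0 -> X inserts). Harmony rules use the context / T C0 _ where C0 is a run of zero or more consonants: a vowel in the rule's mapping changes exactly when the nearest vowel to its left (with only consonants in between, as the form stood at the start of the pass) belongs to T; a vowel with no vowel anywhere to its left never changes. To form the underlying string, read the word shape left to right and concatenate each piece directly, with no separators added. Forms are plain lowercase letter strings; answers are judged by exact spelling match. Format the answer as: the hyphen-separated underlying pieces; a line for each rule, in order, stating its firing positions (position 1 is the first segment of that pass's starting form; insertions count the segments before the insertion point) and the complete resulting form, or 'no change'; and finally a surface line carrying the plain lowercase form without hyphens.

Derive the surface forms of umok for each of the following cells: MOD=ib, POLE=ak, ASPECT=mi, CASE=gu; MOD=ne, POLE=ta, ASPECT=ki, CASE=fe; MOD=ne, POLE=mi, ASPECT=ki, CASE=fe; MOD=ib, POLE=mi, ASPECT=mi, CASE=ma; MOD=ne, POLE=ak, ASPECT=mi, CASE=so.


cell MOD=ib, POLE=ak, ASPECT=mi, CASE=gu:
underlying: umok-ld-pe-usi-nun
1. o -> e, u -> i / F C0 _: fires at position(s) 9, 13: umokldpeisinin
2. f -> v, k -> g, p -> b, s -> z / _ Z: no change
surface: umokldpeisinin

cell MOD=ne, POLE=ta, ASPECT=ki, CASE=fe:
underlying: umok-e-gi-s-daz
1. o -> e, u -> i / F C0 _: no change
2. f -> v, k -> g, p -> b, s -> z / _ Z: fires at position(s) 8: umokegizdaz
surface: umokegizdaz

cell MOD=ne, POLE=mi, ASPECT=ki, CASE=fe:
underlying: umok-e-gi-ko-daz
1. o -> e, u -> i / F C0 _: fires at position(s) 9: umokegikedaz
2. f -> v, k -> g, p -> b, s -> z / _ Z: no change
surface: umokegikedaz

cell MOD=ib, POLE=mi, ASPECT=mi, CASE=ma:
underlying: umok-ld-mip-ko-nun
1. o -> e, u -> i / F C0 _: fires at position(s) 11: umokldmipkenun
2. f -> v, k -> g, p -> b, s -> z / _ Z: no change
surface: umokldmipkenun

cell MOD=ne, POLE=ak, ASPECT=mi, CASE=so:
underlying: umok-ld-tif-usi-daz
1. o -> e, u -> i / F C0 _: fires at position(s) 10: umokldtifisidaz
2. f -> v, k -> g, p -> b, s -> z / _ Z: no change
surface: umokldtifisidaz


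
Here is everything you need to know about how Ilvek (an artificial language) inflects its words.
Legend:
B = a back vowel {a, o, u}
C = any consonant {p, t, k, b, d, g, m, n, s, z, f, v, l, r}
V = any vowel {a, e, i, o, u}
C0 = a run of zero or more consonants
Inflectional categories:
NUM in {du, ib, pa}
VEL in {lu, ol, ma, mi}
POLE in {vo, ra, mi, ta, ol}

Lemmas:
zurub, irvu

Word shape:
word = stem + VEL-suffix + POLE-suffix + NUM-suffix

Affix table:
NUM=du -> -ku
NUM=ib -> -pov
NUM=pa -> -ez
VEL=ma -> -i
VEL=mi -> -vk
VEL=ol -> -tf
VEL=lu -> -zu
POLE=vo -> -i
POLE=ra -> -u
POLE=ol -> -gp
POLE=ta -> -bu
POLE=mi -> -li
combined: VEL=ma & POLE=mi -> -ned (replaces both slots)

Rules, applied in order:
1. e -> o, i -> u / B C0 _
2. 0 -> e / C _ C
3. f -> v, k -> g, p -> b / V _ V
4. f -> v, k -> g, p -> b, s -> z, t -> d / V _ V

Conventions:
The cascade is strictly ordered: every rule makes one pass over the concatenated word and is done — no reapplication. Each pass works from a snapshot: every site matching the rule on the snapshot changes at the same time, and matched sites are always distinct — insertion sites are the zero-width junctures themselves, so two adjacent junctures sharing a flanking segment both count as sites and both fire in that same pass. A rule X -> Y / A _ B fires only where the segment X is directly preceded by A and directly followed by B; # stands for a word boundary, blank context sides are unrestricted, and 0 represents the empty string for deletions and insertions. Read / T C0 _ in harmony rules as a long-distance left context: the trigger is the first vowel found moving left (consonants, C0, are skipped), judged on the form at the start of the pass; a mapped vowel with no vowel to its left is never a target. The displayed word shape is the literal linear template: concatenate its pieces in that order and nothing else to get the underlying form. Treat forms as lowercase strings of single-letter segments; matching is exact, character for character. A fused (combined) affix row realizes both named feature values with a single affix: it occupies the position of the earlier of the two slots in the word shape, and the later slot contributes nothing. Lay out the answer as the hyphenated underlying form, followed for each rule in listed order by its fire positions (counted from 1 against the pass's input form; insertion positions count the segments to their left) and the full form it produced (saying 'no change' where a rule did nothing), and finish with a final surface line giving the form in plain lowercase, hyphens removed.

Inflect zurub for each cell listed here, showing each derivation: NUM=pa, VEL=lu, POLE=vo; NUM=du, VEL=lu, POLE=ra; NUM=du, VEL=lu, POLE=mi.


cell NUM=pa, VEL=lu, POLE=vo:
underlying: zurub-zu-i-ez
1. e -> o, i -> u / B C0 _: fires at position(s) 8: zurubzuuez
2. 0 -> e / C _ C: inserts after position(s) 5: zurubezuuez
3. f -> v, k -> g, p -> b / V _ V: no change
4. f -> v, k -> g, p -> b, s -> z, t -> d / V _ V: no change
surface: zurubezuuez

cell NUM=du, VEL=lu, POLE=ra:
underlying: zurub-zu-u-ku
1. e -> o, i -> u / B C0 _: no change
2. 0 -> e / C _ C: inserts after position(s) 5: zurubezuuku
3. f -> v, k -> g, p -> b / V _ V: fires at position(s) 10: zurubezuugu
4. f -> v, k -> g, p -> b, s -> z, t -> d / V _ V: no change
surface: zurubezuugu

cell NUM=du, VEL=lu, POLE=mi:
underlying: zurub-zu-li-ku
1. e -> o, i -> u / B C0 _: fires at position(s) 9: zurubzuluku
2. 0 -> e / C _ C: inserts after position(s) 5: zurubezuluku
3. f -> v, k -> g, p -> b / V _ V: fires at position(s) 11: zurubezulugu
4. f -> v, k -> g, p -> b, s -> z, t -> d / V _ V: no change
surface: zurubezulugu


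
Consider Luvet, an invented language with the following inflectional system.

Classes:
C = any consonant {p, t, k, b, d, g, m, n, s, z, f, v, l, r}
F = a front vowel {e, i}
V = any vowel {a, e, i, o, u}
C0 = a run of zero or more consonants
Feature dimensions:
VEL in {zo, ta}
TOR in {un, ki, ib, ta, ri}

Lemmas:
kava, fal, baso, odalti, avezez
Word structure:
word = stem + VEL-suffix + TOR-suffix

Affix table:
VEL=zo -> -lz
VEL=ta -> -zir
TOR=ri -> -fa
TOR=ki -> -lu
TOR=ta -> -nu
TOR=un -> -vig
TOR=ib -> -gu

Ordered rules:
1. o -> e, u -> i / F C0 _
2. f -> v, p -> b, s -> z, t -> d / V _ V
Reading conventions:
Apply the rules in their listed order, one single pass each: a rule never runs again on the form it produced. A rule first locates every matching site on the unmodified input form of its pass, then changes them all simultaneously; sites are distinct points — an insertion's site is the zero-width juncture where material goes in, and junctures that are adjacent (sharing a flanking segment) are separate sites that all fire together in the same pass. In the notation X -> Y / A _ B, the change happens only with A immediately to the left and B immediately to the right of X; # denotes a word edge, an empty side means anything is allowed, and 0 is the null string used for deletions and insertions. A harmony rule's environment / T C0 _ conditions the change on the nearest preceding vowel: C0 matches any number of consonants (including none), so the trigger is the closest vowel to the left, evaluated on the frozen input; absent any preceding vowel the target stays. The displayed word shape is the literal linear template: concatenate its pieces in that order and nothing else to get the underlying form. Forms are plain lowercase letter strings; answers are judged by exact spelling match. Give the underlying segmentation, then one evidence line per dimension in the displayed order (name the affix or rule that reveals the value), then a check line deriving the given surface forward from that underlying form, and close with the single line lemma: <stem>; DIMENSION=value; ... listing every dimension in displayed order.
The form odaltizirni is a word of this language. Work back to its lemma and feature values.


underlying: odalti-zir-nu
VEL=ta - signalled by the affix -zir
TOR=ta - signalled by the affix -nu
check: odaltizirnu -> odaltizirni -> odaltizirni
lemma: odalti; VEL=ta; TOR=ta


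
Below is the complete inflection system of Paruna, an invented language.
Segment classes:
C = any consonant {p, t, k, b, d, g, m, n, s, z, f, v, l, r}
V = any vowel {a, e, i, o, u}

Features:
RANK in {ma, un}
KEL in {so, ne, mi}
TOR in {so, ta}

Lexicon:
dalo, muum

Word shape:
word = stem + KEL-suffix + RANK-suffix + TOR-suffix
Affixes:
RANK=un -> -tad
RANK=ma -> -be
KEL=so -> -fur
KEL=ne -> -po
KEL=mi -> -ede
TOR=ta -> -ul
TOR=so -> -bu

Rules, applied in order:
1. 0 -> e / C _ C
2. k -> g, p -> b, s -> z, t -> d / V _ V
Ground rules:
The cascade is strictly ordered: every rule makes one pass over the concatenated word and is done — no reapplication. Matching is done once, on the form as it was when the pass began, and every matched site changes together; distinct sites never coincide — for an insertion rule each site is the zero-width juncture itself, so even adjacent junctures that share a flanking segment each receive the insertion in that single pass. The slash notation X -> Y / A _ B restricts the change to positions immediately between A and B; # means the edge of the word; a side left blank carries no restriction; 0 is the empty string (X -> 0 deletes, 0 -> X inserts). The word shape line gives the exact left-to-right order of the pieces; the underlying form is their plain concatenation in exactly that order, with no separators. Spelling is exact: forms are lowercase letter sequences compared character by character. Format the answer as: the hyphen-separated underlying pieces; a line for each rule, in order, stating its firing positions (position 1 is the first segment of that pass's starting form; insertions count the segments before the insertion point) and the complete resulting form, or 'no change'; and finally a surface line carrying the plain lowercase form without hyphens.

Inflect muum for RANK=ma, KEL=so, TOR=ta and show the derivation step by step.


underlying: muum-fur-be-ul
1. 0 -> e / C _ C: inserts after position(s) 4, 7: muumefurebeul
2. k -> g, p -> b, s -> z, t -> d / V _ V: no change
surface: muumefurebeul


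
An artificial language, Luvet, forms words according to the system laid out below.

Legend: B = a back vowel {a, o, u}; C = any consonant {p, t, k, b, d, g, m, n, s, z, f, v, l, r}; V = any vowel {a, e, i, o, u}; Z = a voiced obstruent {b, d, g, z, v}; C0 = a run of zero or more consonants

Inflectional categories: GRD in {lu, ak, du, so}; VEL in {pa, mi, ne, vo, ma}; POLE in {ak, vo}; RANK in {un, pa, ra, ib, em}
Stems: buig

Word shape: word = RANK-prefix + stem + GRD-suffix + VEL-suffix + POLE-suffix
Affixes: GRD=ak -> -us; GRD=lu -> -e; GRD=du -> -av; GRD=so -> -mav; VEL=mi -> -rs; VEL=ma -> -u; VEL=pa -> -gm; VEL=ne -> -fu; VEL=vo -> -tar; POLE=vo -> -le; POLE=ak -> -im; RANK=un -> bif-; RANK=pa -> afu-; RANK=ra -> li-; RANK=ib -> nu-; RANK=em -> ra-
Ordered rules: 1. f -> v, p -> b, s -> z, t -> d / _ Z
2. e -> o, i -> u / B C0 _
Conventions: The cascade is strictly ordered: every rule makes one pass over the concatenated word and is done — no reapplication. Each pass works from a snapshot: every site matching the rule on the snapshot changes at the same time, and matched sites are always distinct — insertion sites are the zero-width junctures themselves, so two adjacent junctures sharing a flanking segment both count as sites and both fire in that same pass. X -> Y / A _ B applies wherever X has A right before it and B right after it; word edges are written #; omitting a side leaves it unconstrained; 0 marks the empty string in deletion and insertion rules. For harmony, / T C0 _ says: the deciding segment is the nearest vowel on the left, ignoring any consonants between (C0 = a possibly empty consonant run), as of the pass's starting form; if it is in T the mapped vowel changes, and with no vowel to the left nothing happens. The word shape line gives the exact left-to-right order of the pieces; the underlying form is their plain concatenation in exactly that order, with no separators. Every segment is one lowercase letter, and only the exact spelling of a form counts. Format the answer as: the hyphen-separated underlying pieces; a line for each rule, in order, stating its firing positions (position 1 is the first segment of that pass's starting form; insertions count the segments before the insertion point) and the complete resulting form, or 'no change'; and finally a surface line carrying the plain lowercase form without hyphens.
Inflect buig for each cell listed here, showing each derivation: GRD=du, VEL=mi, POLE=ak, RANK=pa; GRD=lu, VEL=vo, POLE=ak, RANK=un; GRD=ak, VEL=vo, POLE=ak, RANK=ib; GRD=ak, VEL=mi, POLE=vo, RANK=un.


cell GRD=du, VEL=mi, POLE=ak, RANK=pa:
underlying: afu-buig-av-rs-im
1. f -> v, p -> b, s -> z, t -> d / _ Z: no change
2. e -> o, i -> u / B C0 _: fires at position(s) 6, 12: afubuugavrsum
surface: afubuugavrsum

cell GRD=lu, VEL=vo, POLE=ak, RANK=un:
underlying: bif-buig-e-tar-im
1. f -> v, p -> b, s -> z, t -> d / _ Z: fires at position(s) 3: bivbuigetarim
2. e -> o, i -> u / B C0 _: fires at position(s) 6, 12: bivbuugetarum
surface: bivbuugetarum

cell GRD=ak, VEL=vo, POLE=ak, RANK=ib:
underlying: nu-buig-us-tar-im
1. f -> v, p -> b, s -> z, t -> d / _ Z: no change
2. e -> o, i -> u / B C0 _: fires at position(s) 5, 12: nubuugustarum
surface: nubuugustarum

cell GRD=ak, VEL=mi, POLE=vo, RANK=un:
underlying: bif-buig-us-rs-le
1. f -> v, p -> b, s -> z, t -> d / _ Z: fires at position(s) 3: bivbuigusrsle
2. e -> o, i -> u / B C0 _: fires at position(s) 6, 13: bivbuugusrslo
surface: bivbuugusrslo


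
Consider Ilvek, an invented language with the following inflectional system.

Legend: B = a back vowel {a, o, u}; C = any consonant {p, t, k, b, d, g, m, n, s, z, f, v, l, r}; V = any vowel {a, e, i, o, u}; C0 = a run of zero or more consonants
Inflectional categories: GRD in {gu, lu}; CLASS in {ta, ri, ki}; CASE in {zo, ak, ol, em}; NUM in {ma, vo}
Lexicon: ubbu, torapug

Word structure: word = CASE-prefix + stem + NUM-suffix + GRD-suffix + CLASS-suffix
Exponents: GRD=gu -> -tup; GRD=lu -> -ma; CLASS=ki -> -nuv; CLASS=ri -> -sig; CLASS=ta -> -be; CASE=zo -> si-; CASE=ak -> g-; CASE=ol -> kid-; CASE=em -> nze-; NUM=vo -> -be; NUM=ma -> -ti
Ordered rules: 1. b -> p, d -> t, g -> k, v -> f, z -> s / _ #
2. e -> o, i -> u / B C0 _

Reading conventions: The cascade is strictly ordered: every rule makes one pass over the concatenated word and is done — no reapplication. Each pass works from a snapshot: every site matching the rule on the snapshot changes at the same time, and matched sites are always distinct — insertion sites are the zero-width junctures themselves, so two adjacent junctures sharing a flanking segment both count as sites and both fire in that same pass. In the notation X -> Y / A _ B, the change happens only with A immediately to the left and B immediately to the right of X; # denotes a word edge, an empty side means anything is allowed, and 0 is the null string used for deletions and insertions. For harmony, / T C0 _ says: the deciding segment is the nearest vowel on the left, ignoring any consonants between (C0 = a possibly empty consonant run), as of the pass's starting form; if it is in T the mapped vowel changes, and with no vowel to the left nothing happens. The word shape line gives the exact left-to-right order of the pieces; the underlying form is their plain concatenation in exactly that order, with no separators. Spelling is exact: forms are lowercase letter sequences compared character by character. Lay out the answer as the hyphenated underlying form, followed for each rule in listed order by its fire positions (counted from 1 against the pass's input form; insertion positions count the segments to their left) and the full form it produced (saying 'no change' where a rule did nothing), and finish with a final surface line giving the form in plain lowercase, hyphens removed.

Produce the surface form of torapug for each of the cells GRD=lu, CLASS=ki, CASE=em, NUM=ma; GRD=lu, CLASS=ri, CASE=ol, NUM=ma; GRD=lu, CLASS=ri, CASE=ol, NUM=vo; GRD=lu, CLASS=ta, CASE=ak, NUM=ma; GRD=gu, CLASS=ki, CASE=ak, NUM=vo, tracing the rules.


cell GRD=lu, CLASS=ki, CASE=em, NUM=ma:
underlying: nze-torapug-ti-ma-nuv
1. b -> p, d -> t, g -> k, v -> f, z -> s / _ #: fires at position(s) 17: nzetorapugtimanuf
2. e -> o, i -> u / B C0 _: fires at position(s) 12: nzetorapugtumanuf
surface: nzetorapugtumanuf

cell GRD=lu, CLASS=ri, CASE=ol, NUM=ma:
underlying: kid-torapug-ti-ma-sig
1. b -> p, d -> t, g -> k, v -> f, z -> s / _ #: fires at position(s) 17: kidtorapugtimasik
2. e -> o, i -> u / B C0 _: fires at position(s) 12, 16: kidtorapugtumasuk
surface: kidtorapugtumasuk

cell GRD=lu, CLASS=ri, CASE=ol, NUM=vo:
underlying: kid-torapug-be-ma-sig
1. b -> p, d -> t, g -> k, v -> f, z -> s / _ #: fires at position(s) 17: kidtorapugbemasik
2. e -> o, i -> u / B C0 _: fires at position(s) 12, 16: kidtorapugbomasuk
surface: kidtorapugbomasuk

cell GRD=lu, CLASS=ta, CASE=ak, NUM=ma:
underlying: g-torapug-ti-ma-be
1. b -> p, d -> t, g -> k, v -> f, z -> s / _ #: no change
2. e -> o, i -> u / B C0 _: fires at position(s) 10, 14: gtorapugtumabo
surface: gtorapugtumabo

cell GRD=gu, CLASS=ki, CASE=ak, NUM=vo:
underlying: g-torapug-be-tup-nuv
1. b -> p, d -> t, g -> k, v -> f, z -> s / _ #: fires at position(s) 16: gtorapugbetupnuf
2. e -> o, i -> u / B C0 _: fires at position(s) 10: gtorapugbotupnuf
surface: gtorapugbotupnuf


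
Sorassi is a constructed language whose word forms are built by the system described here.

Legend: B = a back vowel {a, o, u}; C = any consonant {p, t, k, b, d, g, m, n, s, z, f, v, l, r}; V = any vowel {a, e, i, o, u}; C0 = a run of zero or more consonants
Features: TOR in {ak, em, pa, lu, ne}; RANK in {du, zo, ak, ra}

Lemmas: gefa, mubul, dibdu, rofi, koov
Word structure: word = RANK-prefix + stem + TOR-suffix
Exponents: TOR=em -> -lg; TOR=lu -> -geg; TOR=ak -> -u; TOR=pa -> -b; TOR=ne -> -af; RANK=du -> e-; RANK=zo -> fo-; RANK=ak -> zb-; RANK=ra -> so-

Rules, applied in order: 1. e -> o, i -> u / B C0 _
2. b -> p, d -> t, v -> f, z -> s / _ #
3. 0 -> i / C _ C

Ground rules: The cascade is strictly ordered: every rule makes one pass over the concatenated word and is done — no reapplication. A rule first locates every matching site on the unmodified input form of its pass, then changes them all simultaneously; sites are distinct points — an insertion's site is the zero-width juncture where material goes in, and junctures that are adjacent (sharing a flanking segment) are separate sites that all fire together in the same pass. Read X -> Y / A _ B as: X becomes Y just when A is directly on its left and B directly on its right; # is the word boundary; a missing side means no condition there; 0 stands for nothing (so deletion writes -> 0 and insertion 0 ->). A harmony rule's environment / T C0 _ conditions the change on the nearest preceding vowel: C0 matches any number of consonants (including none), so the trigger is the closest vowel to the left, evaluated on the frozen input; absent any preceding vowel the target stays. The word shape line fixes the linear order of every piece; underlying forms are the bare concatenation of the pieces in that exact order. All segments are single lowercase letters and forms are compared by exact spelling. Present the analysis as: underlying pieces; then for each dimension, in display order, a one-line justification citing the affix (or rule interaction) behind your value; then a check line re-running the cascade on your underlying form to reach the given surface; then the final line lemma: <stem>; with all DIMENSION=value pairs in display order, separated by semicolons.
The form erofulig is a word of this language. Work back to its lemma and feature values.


underlying: e-rofi-lg
TOR=em - signalled by the affix -lg
RANK=du - signalled by the affix e-
check: erofilg -> erofulg -> erofulg -> erofulig
lemma: rofi; TOR=em; RANK=du


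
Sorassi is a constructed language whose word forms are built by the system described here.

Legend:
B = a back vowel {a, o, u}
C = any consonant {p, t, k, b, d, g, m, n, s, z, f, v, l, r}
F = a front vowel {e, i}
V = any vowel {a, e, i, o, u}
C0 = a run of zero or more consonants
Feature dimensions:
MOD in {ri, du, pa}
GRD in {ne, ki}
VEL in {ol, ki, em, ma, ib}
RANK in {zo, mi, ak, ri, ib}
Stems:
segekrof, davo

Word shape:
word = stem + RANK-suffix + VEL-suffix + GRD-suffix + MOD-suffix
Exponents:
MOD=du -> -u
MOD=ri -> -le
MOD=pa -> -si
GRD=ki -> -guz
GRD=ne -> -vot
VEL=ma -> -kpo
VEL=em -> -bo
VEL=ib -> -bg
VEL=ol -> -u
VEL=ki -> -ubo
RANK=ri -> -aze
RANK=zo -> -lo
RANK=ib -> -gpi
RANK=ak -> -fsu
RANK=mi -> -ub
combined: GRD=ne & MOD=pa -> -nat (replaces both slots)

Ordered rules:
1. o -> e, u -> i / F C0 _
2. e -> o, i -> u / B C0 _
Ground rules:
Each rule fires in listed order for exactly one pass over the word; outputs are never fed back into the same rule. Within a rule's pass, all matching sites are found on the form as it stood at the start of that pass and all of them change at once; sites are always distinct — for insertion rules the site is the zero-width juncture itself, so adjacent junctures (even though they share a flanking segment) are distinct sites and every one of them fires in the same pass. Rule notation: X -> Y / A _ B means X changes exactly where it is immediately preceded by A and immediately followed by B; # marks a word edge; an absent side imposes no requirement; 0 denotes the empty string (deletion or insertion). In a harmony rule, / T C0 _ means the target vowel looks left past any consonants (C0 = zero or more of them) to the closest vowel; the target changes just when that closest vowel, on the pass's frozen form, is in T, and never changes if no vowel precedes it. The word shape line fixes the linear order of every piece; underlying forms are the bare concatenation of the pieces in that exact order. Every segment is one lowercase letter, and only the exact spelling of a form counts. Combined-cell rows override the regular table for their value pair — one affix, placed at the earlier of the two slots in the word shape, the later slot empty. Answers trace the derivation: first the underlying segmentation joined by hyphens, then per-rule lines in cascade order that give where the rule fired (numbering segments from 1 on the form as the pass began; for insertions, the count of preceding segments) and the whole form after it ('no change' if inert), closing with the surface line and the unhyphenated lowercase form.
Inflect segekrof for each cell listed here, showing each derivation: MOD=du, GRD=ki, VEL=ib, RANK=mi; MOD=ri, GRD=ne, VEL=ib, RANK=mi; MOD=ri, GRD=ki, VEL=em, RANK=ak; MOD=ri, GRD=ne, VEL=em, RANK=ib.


cell MOD=du, GRD=ki, VEL=ib, RANK=mi:
underlying: segekrof-ub-bg-guz-u
1. o -> e, u -> i / F C0 _: fires at position(s) 7: segekrefubbgguzu
2. e -> o, i -> u / B C0 _: no change
surface: segekrefubbgguzu

cell MOD=ri, GRD=ne, VEL=ib, RANK=mi:
underlying: segekrof-ub-bg-vot-le
1. o -> e, u -> i / F C0 _: fires at position(s) 7: segekrefubbgvotle
2. e -> o, i -> u / B C0 _: fires at position(s) 17: segekrefubbgvotlo
surface: segekrefubbgvotlo

cell MOD=ri, GRD=ki, VEL=em, RANK=ak:
underlying: segekrof-fsu-bo-guz-le
1. o -> e, u -> i / F C0 _: fires at position(s) 7: segekreffsuboguzle
2. e -> o, i -> u / B C0 _: fires at position(s) 18: segekreffsuboguzlo
surface: segekreffsuboguzlo

cell MOD=ri, GRD=ne, VEL=em, RANK=ib:
underlying: segekrof-gpi-bo-vot-le
1. o -> e, u -> i / F C0 _: fires at position(s) 7, 13: segekrefgpibevotle
2. e -> o, i -> u / B C0 _: fires at position(s) 18: segekrefgpibevotlo
surface: segekrefgpibevotlo


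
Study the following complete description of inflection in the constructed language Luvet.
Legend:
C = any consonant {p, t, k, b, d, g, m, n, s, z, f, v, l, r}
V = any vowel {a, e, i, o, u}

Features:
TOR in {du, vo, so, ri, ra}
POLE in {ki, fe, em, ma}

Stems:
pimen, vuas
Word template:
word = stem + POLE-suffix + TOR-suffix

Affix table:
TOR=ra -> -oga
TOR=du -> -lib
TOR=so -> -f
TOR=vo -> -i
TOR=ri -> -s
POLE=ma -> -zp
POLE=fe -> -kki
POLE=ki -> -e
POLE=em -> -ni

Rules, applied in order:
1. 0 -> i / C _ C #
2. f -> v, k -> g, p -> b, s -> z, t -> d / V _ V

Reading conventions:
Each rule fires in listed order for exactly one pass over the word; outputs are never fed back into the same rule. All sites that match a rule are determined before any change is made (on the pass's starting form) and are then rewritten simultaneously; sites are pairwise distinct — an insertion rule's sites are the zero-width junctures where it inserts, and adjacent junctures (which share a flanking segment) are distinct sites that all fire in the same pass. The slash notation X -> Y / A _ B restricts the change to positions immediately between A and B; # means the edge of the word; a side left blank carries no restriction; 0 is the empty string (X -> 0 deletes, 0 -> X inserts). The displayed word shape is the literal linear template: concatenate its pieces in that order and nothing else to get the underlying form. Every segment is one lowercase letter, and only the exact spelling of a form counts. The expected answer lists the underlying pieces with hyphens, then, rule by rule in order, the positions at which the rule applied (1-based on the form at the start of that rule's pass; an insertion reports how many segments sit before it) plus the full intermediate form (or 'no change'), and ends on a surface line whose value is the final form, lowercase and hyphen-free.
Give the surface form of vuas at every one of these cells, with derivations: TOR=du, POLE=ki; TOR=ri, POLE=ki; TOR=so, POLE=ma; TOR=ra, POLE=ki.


cell TOR=du, POLE=ki:
underlying: vuas-e-lib
1. 0 -> i / C _ C #: no change
2. f -> v, k -> g, p -> b, s -> z, t -> d / V _ V: fires at position(s) 4: vuazelib
surface: vuazelib

cell TOR=ri, POLE=ki:
underlying: vuas-e-s
1. 0 -> i / C _ C #: no change
2. f -> v, k -> g, p -> b, s -> z, t -> d / V _ V: fires at position(s) 4: vuazes
surface: vuazes

cell TOR=so, POLE=ma:
underlying: vuas-zp-f
1. 0 -> i / C _ C #: inserts after position(s) 6: vuaszpif
2. f -> v, k -> g, p -> b, s -> z, t -> d / V _ V: no change
surface: vuaszpif

cell TOR=ra, POLE=ki:
underlying: vuas-e-oga
1. 0 -> i / C _ C #: no change
2. f -> v, k -> g, p -> b, s -> z, t -> d / V _ V: fires at position(s) 4: vuazeoga
surface: vuazeoga


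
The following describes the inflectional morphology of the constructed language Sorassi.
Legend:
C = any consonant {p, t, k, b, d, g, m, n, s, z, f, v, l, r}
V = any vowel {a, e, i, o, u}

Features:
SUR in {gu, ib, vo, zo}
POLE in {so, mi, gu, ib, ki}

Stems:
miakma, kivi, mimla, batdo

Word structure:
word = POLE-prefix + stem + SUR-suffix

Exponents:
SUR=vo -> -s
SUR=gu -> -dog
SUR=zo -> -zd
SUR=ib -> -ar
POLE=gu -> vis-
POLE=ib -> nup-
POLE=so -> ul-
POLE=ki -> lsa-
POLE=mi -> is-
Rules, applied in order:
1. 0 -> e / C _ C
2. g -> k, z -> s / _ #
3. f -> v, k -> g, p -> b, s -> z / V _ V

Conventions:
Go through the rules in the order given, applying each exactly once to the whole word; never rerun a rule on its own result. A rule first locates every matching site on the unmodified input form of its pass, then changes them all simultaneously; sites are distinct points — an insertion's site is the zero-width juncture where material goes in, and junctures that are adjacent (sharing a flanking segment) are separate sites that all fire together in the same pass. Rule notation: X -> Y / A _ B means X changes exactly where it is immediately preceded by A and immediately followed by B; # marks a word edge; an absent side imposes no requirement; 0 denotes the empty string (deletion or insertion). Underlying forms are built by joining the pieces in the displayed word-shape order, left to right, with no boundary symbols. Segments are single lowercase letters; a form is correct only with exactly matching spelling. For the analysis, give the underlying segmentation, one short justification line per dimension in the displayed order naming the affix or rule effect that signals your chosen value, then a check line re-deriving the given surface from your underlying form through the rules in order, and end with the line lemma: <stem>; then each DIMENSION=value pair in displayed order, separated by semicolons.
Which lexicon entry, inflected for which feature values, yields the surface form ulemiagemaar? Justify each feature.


underlying: ul-miakma-ar
SUR=ib - signalled by the affix -ar
POLE=so - signalled by the affix ul-
check: ulmiakmaar -> ulemiakemaar -> ulemiakemaar -> ulemiagemaar
lemma: miakma; SUR=ib; POLE=so


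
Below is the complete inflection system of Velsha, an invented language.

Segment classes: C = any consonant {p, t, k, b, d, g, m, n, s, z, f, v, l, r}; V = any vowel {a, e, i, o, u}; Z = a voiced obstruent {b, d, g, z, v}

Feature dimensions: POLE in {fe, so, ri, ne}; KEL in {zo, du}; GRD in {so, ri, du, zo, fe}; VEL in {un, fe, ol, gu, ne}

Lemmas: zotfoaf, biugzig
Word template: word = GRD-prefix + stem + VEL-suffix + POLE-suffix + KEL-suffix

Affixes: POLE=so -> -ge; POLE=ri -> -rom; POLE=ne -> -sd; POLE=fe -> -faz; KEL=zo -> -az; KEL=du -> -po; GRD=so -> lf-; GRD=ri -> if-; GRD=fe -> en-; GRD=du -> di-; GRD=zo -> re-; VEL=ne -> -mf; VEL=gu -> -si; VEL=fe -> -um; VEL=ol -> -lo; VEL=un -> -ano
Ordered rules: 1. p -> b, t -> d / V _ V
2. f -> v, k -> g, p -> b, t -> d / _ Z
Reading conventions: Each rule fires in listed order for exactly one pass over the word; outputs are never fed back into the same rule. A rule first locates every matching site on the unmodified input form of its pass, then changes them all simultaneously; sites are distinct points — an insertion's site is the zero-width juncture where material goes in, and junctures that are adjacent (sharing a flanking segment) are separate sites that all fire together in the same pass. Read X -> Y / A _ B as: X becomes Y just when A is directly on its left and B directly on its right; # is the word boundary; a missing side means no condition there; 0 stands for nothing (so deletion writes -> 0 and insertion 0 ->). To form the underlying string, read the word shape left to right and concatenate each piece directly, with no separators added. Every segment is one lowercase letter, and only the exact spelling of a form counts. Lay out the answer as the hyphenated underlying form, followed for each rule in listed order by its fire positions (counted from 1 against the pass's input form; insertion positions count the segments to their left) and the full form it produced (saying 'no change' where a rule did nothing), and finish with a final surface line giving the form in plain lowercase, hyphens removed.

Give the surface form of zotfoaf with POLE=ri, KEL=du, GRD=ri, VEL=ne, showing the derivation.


underlying: if-zotfoaf-mf-rom-po
1. p -> b, t -> d / V _ V: no change
2. f -> v, k -> g, p -> b, t -> d / _ Z: fires at position(s) 2: ivzotfoafmfrompo
surface: ivzotfoafmfrompo


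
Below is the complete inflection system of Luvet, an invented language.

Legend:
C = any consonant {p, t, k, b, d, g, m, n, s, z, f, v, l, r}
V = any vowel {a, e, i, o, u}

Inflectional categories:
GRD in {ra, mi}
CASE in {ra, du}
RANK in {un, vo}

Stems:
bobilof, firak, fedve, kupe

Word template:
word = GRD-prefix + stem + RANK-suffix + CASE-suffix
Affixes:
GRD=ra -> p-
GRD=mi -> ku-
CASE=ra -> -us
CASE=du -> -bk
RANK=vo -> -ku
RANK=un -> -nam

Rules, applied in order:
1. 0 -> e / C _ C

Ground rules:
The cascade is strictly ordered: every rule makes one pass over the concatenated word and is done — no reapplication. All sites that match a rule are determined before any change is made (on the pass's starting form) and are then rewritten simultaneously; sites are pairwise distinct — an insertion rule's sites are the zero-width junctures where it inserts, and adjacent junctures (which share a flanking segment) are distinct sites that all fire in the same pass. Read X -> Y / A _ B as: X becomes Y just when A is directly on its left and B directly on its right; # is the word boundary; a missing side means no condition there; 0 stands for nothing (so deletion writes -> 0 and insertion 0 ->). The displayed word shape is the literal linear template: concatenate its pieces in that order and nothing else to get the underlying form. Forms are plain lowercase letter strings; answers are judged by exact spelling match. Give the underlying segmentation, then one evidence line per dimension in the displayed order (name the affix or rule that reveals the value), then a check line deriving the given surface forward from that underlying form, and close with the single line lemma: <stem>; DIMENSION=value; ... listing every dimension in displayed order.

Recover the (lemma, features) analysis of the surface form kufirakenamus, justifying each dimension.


underlying: ku-firak-nam-us
GRD=mi - signalled by the affix ku-
CASE=ra - signalled by the affix -us
RANK=un - signalled by the affix -nam
check: kufiraknamus -> kufirakenamus
lemma: firak; GRD=mi; CASE=ra; RANK=un


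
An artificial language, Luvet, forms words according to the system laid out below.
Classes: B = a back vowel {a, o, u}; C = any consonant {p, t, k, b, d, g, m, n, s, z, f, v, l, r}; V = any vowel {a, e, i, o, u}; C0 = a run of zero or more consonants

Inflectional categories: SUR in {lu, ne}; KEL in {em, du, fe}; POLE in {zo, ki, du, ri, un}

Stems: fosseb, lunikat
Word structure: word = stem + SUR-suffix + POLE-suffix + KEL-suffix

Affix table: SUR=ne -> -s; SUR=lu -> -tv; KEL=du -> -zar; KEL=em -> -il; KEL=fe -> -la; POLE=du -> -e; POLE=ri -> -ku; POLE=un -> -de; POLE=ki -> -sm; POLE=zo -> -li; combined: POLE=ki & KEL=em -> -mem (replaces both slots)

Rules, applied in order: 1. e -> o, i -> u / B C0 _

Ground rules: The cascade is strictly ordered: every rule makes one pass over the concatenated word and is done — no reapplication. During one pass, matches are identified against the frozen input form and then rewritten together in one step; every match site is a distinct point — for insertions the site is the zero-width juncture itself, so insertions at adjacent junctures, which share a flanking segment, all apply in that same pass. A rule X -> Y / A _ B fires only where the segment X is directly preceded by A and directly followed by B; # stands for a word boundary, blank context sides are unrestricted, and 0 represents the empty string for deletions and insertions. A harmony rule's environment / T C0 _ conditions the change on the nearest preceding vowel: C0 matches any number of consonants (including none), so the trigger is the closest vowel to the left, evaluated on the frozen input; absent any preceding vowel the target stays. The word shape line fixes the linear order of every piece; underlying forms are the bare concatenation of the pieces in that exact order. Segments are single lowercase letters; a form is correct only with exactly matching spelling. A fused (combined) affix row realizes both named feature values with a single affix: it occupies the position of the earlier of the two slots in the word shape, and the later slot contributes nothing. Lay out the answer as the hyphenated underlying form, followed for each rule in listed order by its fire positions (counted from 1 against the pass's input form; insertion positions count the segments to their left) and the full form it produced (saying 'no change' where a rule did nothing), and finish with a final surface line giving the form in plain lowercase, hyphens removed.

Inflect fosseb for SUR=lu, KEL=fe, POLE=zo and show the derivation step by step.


underlying: fosseb-tv-li-la
1. e -> o, i -> u / B C0 _: fires at position(s) 5: fossobtvlila
surface: fossobtvlila


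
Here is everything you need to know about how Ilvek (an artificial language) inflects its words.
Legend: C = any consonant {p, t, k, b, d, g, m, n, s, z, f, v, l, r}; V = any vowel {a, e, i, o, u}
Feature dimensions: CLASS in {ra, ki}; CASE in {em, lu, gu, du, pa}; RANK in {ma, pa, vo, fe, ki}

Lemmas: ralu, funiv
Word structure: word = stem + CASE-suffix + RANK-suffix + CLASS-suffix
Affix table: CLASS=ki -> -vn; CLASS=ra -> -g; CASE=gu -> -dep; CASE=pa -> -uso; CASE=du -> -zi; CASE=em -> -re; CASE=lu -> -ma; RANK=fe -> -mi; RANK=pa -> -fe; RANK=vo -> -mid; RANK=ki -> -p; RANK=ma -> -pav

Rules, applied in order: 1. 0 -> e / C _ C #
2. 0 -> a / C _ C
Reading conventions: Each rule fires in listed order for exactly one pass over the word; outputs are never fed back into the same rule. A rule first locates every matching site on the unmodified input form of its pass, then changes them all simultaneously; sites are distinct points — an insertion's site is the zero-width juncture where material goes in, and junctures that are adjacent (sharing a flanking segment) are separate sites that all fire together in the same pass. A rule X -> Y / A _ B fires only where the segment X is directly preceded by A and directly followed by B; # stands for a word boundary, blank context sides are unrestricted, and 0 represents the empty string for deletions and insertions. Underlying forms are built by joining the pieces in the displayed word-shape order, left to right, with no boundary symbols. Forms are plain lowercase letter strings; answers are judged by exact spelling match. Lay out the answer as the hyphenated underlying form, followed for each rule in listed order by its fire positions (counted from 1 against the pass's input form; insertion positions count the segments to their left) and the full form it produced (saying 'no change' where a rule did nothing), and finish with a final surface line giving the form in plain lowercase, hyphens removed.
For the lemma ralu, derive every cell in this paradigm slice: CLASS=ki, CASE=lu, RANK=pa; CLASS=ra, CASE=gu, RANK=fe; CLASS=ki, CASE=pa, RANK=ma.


cell CLASS=ki, CASE=lu, RANK=pa:
underlying: ralu-ma-fe-vn
1. 0 -> e / C _ C #: inserts after position(s) 9: ralumafeven
2. 0 -> a / C _ C: no change
surface: ralumafeven

cell CLASS=ra, CASE=gu, RANK=fe:
underlying: ralu-dep-mi-g
1. 0 -> e / C _ C #: no change
2. 0 -> a / C _ C: inserts after position(s) 7: raludepamig
surface: raludepamig

cell CLASS=ki, CASE=pa, RANK=ma:
underlying: ralu-uso-pav-vn
1. 0 -> e / C _ C #: inserts after position(s) 11: raluusopavven
2. 0 -> a / C _ C: inserts after position(s) 10: raluusopavaven
surface: raluusopavaven
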